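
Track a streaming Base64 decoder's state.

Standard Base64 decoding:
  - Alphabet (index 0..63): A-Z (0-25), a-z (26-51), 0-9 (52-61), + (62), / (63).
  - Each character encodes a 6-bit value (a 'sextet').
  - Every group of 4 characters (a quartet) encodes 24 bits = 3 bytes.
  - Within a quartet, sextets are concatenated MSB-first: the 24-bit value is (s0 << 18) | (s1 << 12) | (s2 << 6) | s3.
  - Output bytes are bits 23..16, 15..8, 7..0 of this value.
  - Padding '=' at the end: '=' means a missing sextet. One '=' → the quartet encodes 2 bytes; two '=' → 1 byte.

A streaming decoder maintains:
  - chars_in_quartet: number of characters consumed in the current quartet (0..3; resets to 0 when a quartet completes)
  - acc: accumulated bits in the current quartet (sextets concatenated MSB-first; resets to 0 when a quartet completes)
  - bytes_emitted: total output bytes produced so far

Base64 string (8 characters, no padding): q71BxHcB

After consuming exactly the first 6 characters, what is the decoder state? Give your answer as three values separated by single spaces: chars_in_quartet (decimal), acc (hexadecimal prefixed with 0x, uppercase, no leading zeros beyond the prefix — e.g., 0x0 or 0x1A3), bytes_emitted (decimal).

Answer: 2 0xC47 3

Derivation:
After char 0 ('q'=42): chars_in_quartet=1 acc=0x2A bytes_emitted=0
After char 1 ('7'=59): chars_in_quartet=2 acc=0xABB bytes_emitted=0
After char 2 ('1'=53): chars_in_quartet=3 acc=0x2AEF5 bytes_emitted=0
After char 3 ('B'=1): chars_in_quartet=4 acc=0xABBD41 -> emit AB BD 41, reset; bytes_emitted=3
After char 4 ('x'=49): chars_in_quartet=1 acc=0x31 bytes_emitted=3
After char 5 ('H'=7): chars_in_quartet=2 acc=0xC47 bytes_emitted=3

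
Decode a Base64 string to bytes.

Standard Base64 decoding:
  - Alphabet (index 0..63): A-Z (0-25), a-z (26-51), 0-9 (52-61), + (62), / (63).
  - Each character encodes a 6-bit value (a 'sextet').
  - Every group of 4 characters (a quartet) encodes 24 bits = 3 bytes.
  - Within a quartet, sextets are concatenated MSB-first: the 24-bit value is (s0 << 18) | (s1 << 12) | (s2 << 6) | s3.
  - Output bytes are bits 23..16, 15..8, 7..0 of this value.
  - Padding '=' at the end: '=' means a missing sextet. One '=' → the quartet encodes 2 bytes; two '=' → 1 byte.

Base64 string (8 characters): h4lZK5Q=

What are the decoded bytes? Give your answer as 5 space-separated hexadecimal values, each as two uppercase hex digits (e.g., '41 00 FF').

Answer: 87 89 59 2B 94

Derivation:
After char 0 ('h'=33): chars_in_quartet=1 acc=0x21 bytes_emitted=0
After char 1 ('4'=56): chars_in_quartet=2 acc=0x878 bytes_emitted=0
After char 2 ('l'=37): chars_in_quartet=3 acc=0x21E25 bytes_emitted=0
After char 3 ('Z'=25): chars_in_quartet=4 acc=0x878959 -> emit 87 89 59, reset; bytes_emitted=3
After char 4 ('K'=10): chars_in_quartet=1 acc=0xA bytes_emitted=3
After char 5 ('5'=57): chars_in_quartet=2 acc=0x2B9 bytes_emitted=3
After char 6 ('Q'=16): chars_in_quartet=3 acc=0xAE50 bytes_emitted=3
Padding '=': partial quartet acc=0xAE50 -> emit 2B 94; bytes_emitted=5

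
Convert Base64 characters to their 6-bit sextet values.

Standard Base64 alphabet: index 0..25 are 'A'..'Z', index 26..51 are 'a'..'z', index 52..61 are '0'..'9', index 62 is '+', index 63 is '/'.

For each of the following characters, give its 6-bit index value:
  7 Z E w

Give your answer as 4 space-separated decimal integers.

Answer: 59 25 4 48

Derivation:
'7': 0..9 range, 52 + ord('7') − ord('0') = 59
'Z': A..Z range, ord('Z') − ord('A') = 25
'E': A..Z range, ord('E') − ord('A') = 4
'w': a..z range, 26 + ord('w') − ord('a') = 48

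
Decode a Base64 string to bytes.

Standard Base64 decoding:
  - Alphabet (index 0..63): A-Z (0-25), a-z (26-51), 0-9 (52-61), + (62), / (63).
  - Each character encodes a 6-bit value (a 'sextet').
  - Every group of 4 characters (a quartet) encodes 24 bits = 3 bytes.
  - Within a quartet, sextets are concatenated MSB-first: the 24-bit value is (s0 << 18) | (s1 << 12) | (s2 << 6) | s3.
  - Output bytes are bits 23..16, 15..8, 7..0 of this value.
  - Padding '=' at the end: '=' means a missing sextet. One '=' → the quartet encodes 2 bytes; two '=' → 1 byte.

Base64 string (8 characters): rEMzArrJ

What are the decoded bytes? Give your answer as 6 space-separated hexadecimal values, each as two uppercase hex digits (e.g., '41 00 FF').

After char 0 ('r'=43): chars_in_quartet=1 acc=0x2B bytes_emitted=0
After char 1 ('E'=4): chars_in_quartet=2 acc=0xAC4 bytes_emitted=0
After char 2 ('M'=12): chars_in_quartet=3 acc=0x2B10C bytes_emitted=0
After char 3 ('z'=51): chars_in_quartet=4 acc=0xAC4333 -> emit AC 43 33, reset; bytes_emitted=3
After char 4 ('A'=0): chars_in_quartet=1 acc=0x0 bytes_emitted=3
After char 5 ('r'=43): chars_in_quartet=2 acc=0x2B bytes_emitted=3
After char 6 ('r'=43): chars_in_quartet=3 acc=0xAEB bytes_emitted=3
After char 7 ('J'=9): chars_in_quartet=4 acc=0x2BAC9 -> emit 02 BA C9, reset; bytes_emitted=6

Answer: AC 43 33 02 BA C9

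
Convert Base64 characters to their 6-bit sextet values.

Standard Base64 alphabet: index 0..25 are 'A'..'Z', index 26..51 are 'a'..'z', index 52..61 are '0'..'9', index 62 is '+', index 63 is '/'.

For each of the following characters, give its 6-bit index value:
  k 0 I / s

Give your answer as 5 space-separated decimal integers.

'k': a..z range, 26 + ord('k') − ord('a') = 36
'0': 0..9 range, 52 + ord('0') − ord('0') = 52
'I': A..Z range, ord('I') − ord('A') = 8
'/': index 63
's': a..z range, 26 + ord('s') − ord('a') = 44

Answer: 36 52 8 63 44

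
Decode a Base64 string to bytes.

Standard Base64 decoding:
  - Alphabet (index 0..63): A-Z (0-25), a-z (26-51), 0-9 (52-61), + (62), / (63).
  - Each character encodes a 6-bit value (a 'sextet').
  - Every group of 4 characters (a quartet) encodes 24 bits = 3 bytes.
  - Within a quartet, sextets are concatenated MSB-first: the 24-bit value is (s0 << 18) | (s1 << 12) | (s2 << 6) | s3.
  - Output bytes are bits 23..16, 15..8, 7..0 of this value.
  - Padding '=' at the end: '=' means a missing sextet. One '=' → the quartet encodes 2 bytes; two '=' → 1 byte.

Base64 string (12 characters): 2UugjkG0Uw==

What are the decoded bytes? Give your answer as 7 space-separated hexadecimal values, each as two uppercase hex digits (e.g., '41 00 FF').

After char 0 ('2'=54): chars_in_quartet=1 acc=0x36 bytes_emitted=0
After char 1 ('U'=20): chars_in_quartet=2 acc=0xD94 bytes_emitted=0
After char 2 ('u'=46): chars_in_quartet=3 acc=0x3652E bytes_emitted=0
After char 3 ('g'=32): chars_in_quartet=4 acc=0xD94BA0 -> emit D9 4B A0, reset; bytes_emitted=3
After char 4 ('j'=35): chars_in_quartet=1 acc=0x23 bytes_emitted=3
After char 5 ('k'=36): chars_in_quartet=2 acc=0x8E4 bytes_emitted=3
After char 6 ('G'=6): chars_in_quartet=3 acc=0x23906 bytes_emitted=3
After char 7 ('0'=52): chars_in_quartet=4 acc=0x8E41B4 -> emit 8E 41 B4, reset; bytes_emitted=6
After char 8 ('U'=20): chars_in_quartet=1 acc=0x14 bytes_emitted=6
After char 9 ('w'=48): chars_in_quartet=2 acc=0x530 bytes_emitted=6
Padding '==': partial quartet acc=0x530 -> emit 53; bytes_emitted=7

Answer: D9 4B A0 8E 41 B4 53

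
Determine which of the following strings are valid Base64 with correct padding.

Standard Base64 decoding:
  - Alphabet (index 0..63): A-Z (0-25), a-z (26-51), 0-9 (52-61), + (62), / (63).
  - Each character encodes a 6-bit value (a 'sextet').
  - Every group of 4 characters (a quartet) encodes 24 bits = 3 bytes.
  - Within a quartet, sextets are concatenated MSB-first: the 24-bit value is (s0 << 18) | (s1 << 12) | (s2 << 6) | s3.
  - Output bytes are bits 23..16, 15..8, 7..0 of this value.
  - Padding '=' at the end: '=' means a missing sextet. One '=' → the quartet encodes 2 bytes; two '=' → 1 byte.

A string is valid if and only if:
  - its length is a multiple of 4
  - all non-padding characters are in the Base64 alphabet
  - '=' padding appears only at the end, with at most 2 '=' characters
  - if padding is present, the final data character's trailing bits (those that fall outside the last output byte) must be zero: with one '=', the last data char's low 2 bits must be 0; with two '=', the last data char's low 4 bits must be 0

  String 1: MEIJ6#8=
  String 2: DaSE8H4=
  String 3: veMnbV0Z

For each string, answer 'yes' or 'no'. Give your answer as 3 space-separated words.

String 1: 'MEIJ6#8=' → invalid (bad char(s): ['#'])
String 2: 'DaSE8H4=' → valid
String 3: 'veMnbV0Z' → valid

Answer: no yes yes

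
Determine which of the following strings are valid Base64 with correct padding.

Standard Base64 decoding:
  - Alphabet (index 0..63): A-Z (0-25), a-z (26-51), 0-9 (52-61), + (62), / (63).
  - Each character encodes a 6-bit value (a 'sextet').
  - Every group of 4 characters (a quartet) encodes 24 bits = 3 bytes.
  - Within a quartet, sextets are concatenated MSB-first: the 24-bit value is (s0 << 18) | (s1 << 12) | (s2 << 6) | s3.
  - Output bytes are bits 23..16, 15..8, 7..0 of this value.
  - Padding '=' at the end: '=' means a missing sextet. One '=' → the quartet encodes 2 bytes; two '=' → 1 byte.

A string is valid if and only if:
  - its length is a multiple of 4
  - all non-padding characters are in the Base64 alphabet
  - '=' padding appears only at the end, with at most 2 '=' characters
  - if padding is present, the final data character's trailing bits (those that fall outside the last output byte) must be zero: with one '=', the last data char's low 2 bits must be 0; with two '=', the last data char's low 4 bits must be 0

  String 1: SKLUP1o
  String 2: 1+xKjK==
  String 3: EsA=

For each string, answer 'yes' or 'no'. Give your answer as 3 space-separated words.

String 1: 'SKLUP1o' → invalid (len=7 not mult of 4)
String 2: '1+xKjK==' → invalid (bad trailing bits)
String 3: 'EsA=' → valid

Answer: no no yes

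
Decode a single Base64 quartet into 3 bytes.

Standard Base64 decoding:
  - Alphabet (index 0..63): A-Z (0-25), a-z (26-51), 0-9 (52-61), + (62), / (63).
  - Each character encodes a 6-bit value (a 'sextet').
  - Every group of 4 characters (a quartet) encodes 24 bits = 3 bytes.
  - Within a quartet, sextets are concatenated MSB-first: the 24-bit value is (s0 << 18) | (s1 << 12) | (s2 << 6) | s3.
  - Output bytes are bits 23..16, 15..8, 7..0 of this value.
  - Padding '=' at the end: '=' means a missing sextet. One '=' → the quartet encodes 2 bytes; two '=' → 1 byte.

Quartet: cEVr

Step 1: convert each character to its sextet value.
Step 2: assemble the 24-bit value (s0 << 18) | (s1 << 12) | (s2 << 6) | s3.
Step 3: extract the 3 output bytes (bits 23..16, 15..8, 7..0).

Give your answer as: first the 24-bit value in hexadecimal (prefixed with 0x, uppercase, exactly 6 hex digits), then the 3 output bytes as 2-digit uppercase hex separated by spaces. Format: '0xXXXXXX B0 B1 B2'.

Answer: 0x70456B 70 45 6B

Derivation:
Sextets: c=28, E=4, V=21, r=43
24-bit: (28<<18) | (4<<12) | (21<<6) | 43
      = 0x700000 | 0x004000 | 0x000540 | 0x00002B
      = 0x70456B
Bytes: (v>>16)&0xFF=70, (v>>8)&0xFF=45, v&0xFF=6B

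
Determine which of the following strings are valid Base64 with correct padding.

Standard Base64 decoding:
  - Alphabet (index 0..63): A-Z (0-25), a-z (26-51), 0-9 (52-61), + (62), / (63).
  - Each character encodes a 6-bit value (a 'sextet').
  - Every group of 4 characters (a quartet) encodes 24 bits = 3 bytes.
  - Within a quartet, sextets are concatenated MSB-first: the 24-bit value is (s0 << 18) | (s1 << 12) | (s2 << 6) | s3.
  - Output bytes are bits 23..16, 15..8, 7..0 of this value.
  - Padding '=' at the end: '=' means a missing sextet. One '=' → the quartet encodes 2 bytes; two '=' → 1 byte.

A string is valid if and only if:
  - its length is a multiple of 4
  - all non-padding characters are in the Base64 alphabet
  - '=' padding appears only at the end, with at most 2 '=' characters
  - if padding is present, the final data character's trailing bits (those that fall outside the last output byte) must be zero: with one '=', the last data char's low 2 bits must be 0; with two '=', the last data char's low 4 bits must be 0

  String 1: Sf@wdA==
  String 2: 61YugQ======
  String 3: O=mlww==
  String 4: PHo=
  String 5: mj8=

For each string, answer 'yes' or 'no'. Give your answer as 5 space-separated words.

Answer: no no no yes yes

Derivation:
String 1: 'Sf@wdA==' → invalid (bad char(s): ['@'])
String 2: '61YugQ======' → invalid (6 pad chars (max 2))
String 3: 'O=mlww==' → invalid (bad char(s): ['=']; '=' in middle)
String 4: 'PHo=' → valid
String 5: 'mj8=' → valid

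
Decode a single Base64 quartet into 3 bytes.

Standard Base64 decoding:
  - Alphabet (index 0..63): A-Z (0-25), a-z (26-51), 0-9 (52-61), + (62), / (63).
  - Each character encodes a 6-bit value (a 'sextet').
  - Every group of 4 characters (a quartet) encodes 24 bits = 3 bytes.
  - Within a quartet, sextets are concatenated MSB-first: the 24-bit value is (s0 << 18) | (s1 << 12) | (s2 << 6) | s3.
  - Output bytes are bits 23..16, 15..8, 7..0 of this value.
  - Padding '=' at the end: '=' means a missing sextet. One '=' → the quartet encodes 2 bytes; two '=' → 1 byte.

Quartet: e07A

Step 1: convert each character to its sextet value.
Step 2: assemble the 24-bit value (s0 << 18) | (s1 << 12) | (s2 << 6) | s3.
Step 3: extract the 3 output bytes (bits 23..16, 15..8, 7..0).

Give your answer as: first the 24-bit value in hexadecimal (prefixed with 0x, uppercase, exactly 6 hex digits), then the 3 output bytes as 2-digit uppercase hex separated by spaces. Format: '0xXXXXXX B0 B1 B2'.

Sextets: e=30, 0=52, 7=59, A=0
24-bit: (30<<18) | (52<<12) | (59<<6) | 0
      = 0x780000 | 0x034000 | 0x000EC0 | 0x000000
      = 0x7B4EC0
Bytes: (v>>16)&0xFF=7B, (v>>8)&0xFF=4E, v&0xFF=C0

Answer: 0x7B4EC0 7B 4E C0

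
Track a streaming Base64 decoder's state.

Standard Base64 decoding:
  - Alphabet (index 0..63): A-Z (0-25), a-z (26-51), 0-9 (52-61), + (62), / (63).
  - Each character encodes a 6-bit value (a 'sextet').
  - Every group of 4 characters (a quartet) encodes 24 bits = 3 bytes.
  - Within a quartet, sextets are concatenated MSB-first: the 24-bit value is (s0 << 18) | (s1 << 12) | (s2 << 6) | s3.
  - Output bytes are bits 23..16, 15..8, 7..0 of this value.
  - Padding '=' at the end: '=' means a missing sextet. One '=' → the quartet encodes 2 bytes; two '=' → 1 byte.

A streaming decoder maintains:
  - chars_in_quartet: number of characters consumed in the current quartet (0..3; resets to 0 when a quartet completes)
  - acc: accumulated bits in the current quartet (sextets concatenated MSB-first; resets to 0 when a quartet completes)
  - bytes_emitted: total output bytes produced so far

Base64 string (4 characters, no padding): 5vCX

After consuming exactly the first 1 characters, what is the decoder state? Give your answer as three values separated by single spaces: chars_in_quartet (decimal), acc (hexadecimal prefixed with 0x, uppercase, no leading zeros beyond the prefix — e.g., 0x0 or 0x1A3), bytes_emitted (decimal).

Answer: 1 0x39 0

Derivation:
After char 0 ('5'=57): chars_in_quartet=1 acc=0x39 bytes_emitted=0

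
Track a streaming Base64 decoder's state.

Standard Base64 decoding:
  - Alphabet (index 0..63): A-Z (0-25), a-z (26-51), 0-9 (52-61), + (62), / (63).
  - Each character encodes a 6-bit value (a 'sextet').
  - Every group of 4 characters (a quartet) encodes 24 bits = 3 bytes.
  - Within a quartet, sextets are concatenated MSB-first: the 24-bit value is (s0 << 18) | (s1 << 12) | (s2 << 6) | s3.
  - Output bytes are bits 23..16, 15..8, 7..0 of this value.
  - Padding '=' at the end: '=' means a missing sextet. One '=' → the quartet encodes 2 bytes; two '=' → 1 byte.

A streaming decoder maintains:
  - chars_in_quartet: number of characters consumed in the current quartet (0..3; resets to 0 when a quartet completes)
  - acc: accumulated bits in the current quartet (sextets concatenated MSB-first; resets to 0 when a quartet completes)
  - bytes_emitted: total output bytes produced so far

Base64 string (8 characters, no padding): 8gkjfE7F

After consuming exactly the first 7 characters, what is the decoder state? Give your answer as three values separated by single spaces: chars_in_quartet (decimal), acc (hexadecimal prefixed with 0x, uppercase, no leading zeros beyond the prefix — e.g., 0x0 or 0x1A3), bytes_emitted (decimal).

After char 0 ('8'=60): chars_in_quartet=1 acc=0x3C bytes_emitted=0
After char 1 ('g'=32): chars_in_quartet=2 acc=0xF20 bytes_emitted=0
After char 2 ('k'=36): chars_in_quartet=3 acc=0x3C824 bytes_emitted=0
After char 3 ('j'=35): chars_in_quartet=4 acc=0xF20923 -> emit F2 09 23, reset; bytes_emitted=3
After char 4 ('f'=31): chars_in_quartet=1 acc=0x1F bytes_emitted=3
After char 5 ('E'=4): chars_in_quartet=2 acc=0x7C4 bytes_emitted=3
After char 6 ('7'=59): chars_in_quartet=3 acc=0x1F13B bytes_emitted=3

Answer: 3 0x1F13B 3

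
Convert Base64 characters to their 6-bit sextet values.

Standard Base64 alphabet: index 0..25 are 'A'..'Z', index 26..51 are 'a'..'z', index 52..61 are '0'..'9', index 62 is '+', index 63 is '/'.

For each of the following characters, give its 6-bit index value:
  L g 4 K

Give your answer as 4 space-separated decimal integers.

'L': A..Z range, ord('L') − ord('A') = 11
'g': a..z range, 26 + ord('g') − ord('a') = 32
'4': 0..9 range, 52 + ord('4') − ord('0') = 56
'K': A..Z range, ord('K') − ord('A') = 10

Answer: 11 32 56 10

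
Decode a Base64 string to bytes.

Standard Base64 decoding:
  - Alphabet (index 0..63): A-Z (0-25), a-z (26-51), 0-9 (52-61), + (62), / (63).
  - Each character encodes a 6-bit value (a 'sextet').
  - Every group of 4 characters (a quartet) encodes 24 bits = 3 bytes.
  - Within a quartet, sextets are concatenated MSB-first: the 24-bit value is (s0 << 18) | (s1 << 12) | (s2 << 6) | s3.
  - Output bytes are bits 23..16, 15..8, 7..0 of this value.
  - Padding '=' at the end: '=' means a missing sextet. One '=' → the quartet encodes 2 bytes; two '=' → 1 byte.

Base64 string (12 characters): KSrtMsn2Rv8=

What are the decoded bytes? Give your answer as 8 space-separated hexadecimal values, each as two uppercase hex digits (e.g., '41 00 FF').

After char 0 ('K'=10): chars_in_quartet=1 acc=0xA bytes_emitted=0
After char 1 ('S'=18): chars_in_quartet=2 acc=0x292 bytes_emitted=0
After char 2 ('r'=43): chars_in_quartet=3 acc=0xA4AB bytes_emitted=0
After char 3 ('t'=45): chars_in_quartet=4 acc=0x292AED -> emit 29 2A ED, reset; bytes_emitted=3
After char 4 ('M'=12): chars_in_quartet=1 acc=0xC bytes_emitted=3
After char 5 ('s'=44): chars_in_quartet=2 acc=0x32C bytes_emitted=3
After char 6 ('n'=39): chars_in_quartet=3 acc=0xCB27 bytes_emitted=3
After char 7 ('2'=54): chars_in_quartet=4 acc=0x32C9F6 -> emit 32 C9 F6, reset; bytes_emitted=6
After char 8 ('R'=17): chars_in_quartet=1 acc=0x11 bytes_emitted=6
After char 9 ('v'=47): chars_in_quartet=2 acc=0x46F bytes_emitted=6
After char 10 ('8'=60): chars_in_quartet=3 acc=0x11BFC bytes_emitted=6
Padding '=': partial quartet acc=0x11BFC -> emit 46 FF; bytes_emitted=8

Answer: 29 2A ED 32 C9 F6 46 FF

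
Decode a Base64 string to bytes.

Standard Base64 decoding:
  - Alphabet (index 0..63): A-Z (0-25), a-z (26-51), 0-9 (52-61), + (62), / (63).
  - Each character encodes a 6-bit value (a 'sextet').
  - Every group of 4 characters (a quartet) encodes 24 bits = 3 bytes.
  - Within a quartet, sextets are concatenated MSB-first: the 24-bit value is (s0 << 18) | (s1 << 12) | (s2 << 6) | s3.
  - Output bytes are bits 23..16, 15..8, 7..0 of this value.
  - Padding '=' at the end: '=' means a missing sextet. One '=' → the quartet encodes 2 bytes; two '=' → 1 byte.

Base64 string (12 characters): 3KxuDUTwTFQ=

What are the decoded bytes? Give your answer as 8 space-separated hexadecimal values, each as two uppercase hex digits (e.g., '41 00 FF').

After char 0 ('3'=55): chars_in_quartet=1 acc=0x37 bytes_emitted=0
After char 1 ('K'=10): chars_in_quartet=2 acc=0xDCA bytes_emitted=0
After char 2 ('x'=49): chars_in_quartet=3 acc=0x372B1 bytes_emitted=0
After char 3 ('u'=46): chars_in_quartet=4 acc=0xDCAC6E -> emit DC AC 6E, reset; bytes_emitted=3
After char 4 ('D'=3): chars_in_quartet=1 acc=0x3 bytes_emitted=3
After char 5 ('U'=20): chars_in_quartet=2 acc=0xD4 bytes_emitted=3
After char 6 ('T'=19): chars_in_quartet=3 acc=0x3513 bytes_emitted=3
After char 7 ('w'=48): chars_in_quartet=4 acc=0xD44F0 -> emit 0D 44 F0, reset; bytes_emitted=6
After char 8 ('T'=19): chars_in_quartet=1 acc=0x13 bytes_emitted=6
After char 9 ('F'=5): chars_in_quartet=2 acc=0x4C5 bytes_emitted=6
After char 10 ('Q'=16): chars_in_quartet=3 acc=0x13150 bytes_emitted=6
Padding '=': partial quartet acc=0x13150 -> emit 4C 54; bytes_emitted=8

Answer: DC AC 6E 0D 44 F0 4C 54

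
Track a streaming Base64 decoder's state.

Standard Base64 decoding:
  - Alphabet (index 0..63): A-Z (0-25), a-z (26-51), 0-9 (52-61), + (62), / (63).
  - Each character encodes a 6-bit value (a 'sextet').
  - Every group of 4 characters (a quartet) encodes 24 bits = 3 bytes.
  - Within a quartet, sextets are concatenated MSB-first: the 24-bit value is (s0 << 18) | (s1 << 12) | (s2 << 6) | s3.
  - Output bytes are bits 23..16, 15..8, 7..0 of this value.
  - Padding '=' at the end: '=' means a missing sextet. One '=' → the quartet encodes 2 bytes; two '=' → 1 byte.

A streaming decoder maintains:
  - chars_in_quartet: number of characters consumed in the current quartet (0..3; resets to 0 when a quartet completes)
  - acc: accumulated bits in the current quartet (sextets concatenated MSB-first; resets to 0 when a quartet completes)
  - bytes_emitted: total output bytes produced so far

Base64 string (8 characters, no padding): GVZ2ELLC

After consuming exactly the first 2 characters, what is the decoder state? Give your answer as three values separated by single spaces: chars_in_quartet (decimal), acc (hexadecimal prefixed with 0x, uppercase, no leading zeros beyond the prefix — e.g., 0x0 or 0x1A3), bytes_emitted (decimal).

After char 0 ('G'=6): chars_in_quartet=1 acc=0x6 bytes_emitted=0
After char 1 ('V'=21): chars_in_quartet=2 acc=0x195 bytes_emitted=0

Answer: 2 0x195 0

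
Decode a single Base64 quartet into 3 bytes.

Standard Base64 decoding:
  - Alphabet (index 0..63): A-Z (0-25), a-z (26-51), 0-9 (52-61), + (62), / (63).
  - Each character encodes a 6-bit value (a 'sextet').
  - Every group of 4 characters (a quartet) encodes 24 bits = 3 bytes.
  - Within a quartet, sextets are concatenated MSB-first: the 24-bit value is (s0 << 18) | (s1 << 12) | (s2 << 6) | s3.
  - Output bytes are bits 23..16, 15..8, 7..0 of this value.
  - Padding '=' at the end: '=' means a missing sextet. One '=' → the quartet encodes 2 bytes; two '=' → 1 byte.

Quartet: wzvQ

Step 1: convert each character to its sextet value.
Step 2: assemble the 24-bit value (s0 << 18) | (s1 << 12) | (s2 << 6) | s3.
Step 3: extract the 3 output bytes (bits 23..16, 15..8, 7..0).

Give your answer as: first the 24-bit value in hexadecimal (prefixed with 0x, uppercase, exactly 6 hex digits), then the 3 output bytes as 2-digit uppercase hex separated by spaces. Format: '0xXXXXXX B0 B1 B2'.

Answer: 0xC33BD0 C3 3B D0

Derivation:
Sextets: w=48, z=51, v=47, Q=16
24-bit: (48<<18) | (51<<12) | (47<<6) | 16
      = 0xC00000 | 0x033000 | 0x000BC0 | 0x000010
      = 0xC33BD0
Bytes: (v>>16)&0xFF=C3, (v>>8)&0xFF=3B, v&0xFF=D0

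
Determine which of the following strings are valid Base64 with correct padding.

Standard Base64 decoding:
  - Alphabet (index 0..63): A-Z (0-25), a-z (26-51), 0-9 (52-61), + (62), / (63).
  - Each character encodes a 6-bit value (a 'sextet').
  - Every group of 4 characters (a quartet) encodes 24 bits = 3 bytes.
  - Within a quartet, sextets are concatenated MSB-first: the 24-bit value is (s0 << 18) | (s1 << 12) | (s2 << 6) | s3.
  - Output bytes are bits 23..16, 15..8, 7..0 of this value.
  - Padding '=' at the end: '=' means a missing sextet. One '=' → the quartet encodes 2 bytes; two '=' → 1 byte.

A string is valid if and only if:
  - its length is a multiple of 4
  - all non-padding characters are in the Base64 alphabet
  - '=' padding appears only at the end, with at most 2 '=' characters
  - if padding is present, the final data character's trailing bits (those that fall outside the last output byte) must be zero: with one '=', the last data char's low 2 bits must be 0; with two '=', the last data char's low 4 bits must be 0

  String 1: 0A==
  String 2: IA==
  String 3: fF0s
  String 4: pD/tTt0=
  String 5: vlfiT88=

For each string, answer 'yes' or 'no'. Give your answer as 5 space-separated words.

Answer: yes yes yes yes yes

Derivation:
String 1: '0A==' → valid
String 2: 'IA==' → valid
String 3: 'fF0s' → valid
String 4: 'pD/tTt0=' → valid
String 5: 'vlfiT88=' → valid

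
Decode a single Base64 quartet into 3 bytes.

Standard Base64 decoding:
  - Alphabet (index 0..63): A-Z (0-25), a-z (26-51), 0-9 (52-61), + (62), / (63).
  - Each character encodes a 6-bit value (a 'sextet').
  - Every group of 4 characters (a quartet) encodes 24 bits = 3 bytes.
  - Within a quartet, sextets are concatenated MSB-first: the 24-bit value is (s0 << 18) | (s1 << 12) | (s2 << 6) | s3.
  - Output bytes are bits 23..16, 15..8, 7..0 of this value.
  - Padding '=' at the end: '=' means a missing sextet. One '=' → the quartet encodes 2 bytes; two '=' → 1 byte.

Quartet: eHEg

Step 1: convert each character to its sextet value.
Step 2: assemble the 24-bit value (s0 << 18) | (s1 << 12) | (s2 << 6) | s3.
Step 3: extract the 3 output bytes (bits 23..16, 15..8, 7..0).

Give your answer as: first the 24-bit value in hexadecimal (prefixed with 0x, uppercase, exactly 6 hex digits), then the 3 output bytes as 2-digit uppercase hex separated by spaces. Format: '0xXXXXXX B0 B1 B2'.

Answer: 0x787120 78 71 20

Derivation:
Sextets: e=30, H=7, E=4, g=32
24-bit: (30<<18) | (7<<12) | (4<<6) | 32
      = 0x780000 | 0x007000 | 0x000100 | 0x000020
      = 0x787120
Bytes: (v>>16)&0xFF=78, (v>>8)&0xFF=71, v&0xFF=20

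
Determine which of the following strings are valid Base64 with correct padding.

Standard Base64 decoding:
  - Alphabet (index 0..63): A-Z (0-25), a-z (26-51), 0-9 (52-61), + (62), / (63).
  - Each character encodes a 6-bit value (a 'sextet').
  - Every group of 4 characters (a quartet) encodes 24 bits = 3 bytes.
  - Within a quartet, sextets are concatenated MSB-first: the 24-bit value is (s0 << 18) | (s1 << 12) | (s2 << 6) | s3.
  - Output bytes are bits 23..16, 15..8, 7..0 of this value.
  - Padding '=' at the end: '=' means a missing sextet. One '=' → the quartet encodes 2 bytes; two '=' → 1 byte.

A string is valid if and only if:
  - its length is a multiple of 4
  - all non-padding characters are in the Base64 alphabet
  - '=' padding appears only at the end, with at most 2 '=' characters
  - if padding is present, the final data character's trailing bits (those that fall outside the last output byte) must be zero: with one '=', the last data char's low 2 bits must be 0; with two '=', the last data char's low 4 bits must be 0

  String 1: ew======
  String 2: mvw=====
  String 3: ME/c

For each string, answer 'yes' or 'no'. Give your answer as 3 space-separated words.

String 1: 'ew======' → invalid (6 pad chars (max 2))
String 2: 'mvw=====' → invalid (5 pad chars (max 2))
String 3: 'ME/c' → valid

Answer: no no yes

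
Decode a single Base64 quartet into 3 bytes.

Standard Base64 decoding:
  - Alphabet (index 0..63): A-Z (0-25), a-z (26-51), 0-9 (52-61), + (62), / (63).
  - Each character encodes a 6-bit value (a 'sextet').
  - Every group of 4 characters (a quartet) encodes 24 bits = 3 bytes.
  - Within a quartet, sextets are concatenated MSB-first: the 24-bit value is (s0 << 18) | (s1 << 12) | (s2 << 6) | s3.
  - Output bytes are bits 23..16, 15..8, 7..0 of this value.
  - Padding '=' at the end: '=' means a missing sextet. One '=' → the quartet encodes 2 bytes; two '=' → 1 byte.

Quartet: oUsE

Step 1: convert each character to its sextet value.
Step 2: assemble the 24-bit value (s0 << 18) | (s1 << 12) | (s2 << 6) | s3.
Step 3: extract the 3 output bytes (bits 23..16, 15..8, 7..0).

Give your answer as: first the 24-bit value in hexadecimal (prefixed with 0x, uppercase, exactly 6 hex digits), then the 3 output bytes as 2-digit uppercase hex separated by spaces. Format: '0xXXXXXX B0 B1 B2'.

Answer: 0xA14B04 A1 4B 04

Derivation:
Sextets: o=40, U=20, s=44, E=4
24-bit: (40<<18) | (20<<12) | (44<<6) | 4
      = 0xA00000 | 0x014000 | 0x000B00 | 0x000004
      = 0xA14B04
Bytes: (v>>16)&0xFF=A1, (v>>8)&0xFF=4B, v&0xFF=04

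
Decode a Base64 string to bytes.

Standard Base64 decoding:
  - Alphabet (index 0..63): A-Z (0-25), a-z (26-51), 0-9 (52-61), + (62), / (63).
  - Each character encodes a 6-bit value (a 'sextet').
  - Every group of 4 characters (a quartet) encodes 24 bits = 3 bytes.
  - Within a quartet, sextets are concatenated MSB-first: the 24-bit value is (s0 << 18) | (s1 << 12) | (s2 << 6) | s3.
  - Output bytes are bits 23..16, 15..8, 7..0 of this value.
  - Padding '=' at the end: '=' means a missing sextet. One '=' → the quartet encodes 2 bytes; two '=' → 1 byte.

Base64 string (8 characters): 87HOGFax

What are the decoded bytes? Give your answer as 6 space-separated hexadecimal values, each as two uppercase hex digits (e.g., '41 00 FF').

After char 0 ('8'=60): chars_in_quartet=1 acc=0x3C bytes_emitted=0
After char 1 ('7'=59): chars_in_quartet=2 acc=0xF3B bytes_emitted=0
After char 2 ('H'=7): chars_in_quartet=3 acc=0x3CEC7 bytes_emitted=0
After char 3 ('O'=14): chars_in_quartet=4 acc=0xF3B1CE -> emit F3 B1 CE, reset; bytes_emitted=3
After char 4 ('G'=6): chars_in_quartet=1 acc=0x6 bytes_emitted=3
After char 5 ('F'=5): chars_in_quartet=2 acc=0x185 bytes_emitted=3
After char 6 ('a'=26): chars_in_quartet=3 acc=0x615A bytes_emitted=3
After char 7 ('x'=49): chars_in_quartet=4 acc=0x1856B1 -> emit 18 56 B1, reset; bytes_emitted=6

Answer: F3 B1 CE 18 56 B1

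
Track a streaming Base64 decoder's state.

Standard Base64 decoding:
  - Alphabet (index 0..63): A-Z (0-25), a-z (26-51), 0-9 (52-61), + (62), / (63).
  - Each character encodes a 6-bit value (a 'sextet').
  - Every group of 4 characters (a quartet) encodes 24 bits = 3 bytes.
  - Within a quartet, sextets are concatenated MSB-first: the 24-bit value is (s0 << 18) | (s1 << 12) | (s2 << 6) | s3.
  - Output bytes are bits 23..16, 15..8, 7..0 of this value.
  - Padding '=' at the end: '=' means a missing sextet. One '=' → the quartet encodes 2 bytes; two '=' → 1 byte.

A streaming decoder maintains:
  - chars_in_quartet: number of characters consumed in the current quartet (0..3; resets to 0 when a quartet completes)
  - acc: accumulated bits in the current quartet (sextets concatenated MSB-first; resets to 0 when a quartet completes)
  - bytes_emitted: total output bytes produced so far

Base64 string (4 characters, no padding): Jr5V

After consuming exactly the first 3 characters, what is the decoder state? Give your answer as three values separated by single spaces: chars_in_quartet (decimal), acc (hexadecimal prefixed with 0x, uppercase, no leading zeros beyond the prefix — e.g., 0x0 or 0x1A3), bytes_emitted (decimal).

After char 0 ('J'=9): chars_in_quartet=1 acc=0x9 bytes_emitted=0
After char 1 ('r'=43): chars_in_quartet=2 acc=0x26B bytes_emitted=0
After char 2 ('5'=57): chars_in_quartet=3 acc=0x9AF9 bytes_emitted=0

Answer: 3 0x9AF9 0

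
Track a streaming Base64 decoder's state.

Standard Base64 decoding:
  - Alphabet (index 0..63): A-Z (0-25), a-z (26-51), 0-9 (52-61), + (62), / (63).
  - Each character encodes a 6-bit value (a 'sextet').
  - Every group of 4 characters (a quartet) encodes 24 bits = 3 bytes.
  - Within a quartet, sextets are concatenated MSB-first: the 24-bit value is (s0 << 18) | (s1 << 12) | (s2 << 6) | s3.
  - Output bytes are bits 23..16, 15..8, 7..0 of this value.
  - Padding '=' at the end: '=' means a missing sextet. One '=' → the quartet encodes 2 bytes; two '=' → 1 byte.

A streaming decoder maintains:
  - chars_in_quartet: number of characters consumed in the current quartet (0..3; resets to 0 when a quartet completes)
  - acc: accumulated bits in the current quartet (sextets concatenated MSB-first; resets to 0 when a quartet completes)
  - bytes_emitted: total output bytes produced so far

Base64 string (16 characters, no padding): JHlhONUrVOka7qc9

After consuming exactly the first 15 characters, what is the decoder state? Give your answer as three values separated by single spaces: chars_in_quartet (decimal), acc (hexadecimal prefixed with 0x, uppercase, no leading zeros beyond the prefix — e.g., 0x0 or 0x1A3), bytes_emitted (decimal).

Answer: 3 0x3BA9C 9

Derivation:
After char 0 ('J'=9): chars_in_quartet=1 acc=0x9 bytes_emitted=0
After char 1 ('H'=7): chars_in_quartet=2 acc=0x247 bytes_emitted=0
After char 2 ('l'=37): chars_in_quartet=3 acc=0x91E5 bytes_emitted=0
After char 3 ('h'=33): chars_in_quartet=4 acc=0x247961 -> emit 24 79 61, reset; bytes_emitted=3
After char 4 ('O'=14): chars_in_quartet=1 acc=0xE bytes_emitted=3
After char 5 ('N'=13): chars_in_quartet=2 acc=0x38D bytes_emitted=3
After char 6 ('U'=20): chars_in_quartet=3 acc=0xE354 bytes_emitted=3
After char 7 ('r'=43): chars_in_quartet=4 acc=0x38D52B -> emit 38 D5 2B, reset; bytes_emitted=6
After char 8 ('V'=21): chars_in_quartet=1 acc=0x15 bytes_emitted=6
After char 9 ('O'=14): chars_in_quartet=2 acc=0x54E bytes_emitted=6
After char 10 ('k'=36): chars_in_quartet=3 acc=0x153A4 bytes_emitted=6
After char 11 ('a'=26): chars_in_quartet=4 acc=0x54E91A -> emit 54 E9 1A, reset; bytes_emitted=9
After char 12 ('7'=59): chars_in_quartet=1 acc=0x3B bytes_emitted=9
After char 13 ('q'=42): chars_in_quartet=2 acc=0xEEA bytes_emitted=9
After char 14 ('c'=28): chars_in_quartet=3 acc=0x3BA9C bytes_emitted=9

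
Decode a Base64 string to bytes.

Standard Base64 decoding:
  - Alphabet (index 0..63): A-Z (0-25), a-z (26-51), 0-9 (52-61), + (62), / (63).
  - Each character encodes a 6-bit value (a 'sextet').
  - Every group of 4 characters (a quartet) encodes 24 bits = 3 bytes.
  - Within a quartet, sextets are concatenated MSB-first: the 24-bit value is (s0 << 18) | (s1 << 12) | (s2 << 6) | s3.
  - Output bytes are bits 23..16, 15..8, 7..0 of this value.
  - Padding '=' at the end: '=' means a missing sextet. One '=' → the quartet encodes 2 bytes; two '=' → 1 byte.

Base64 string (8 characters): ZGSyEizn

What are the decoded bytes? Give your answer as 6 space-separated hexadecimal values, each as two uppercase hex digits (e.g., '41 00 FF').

Answer: 64 64 B2 12 2C E7

Derivation:
After char 0 ('Z'=25): chars_in_quartet=1 acc=0x19 bytes_emitted=0
After char 1 ('G'=6): chars_in_quartet=2 acc=0x646 bytes_emitted=0
After char 2 ('S'=18): chars_in_quartet=3 acc=0x19192 bytes_emitted=0
After char 3 ('y'=50): chars_in_quartet=4 acc=0x6464B2 -> emit 64 64 B2, reset; bytes_emitted=3
After char 4 ('E'=4): chars_in_quartet=1 acc=0x4 bytes_emitted=3
After char 5 ('i'=34): chars_in_quartet=2 acc=0x122 bytes_emitted=3
After char 6 ('z'=51): chars_in_quartet=3 acc=0x48B3 bytes_emitted=3
After char 7 ('n'=39): chars_in_quartet=4 acc=0x122CE7 -> emit 12 2C E7, reset; bytes_emitted=6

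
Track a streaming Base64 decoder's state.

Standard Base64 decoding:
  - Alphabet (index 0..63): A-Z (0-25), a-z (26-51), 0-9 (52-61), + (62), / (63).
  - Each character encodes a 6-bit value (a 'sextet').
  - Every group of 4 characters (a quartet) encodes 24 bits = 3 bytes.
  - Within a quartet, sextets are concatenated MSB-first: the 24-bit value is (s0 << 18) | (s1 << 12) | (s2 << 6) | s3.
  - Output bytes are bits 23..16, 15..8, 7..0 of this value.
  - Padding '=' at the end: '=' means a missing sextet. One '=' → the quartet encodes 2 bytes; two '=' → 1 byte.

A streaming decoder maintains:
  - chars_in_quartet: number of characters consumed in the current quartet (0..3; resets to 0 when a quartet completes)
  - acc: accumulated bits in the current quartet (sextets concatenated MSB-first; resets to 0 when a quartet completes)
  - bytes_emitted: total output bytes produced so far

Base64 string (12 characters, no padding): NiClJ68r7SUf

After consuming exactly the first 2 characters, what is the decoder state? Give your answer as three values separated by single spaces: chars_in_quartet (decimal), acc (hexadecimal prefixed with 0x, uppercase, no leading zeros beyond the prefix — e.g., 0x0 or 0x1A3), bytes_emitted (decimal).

Answer: 2 0x362 0

Derivation:
After char 0 ('N'=13): chars_in_quartet=1 acc=0xD bytes_emitted=0
After char 1 ('i'=34): chars_in_quartet=2 acc=0x362 bytes_emitted=0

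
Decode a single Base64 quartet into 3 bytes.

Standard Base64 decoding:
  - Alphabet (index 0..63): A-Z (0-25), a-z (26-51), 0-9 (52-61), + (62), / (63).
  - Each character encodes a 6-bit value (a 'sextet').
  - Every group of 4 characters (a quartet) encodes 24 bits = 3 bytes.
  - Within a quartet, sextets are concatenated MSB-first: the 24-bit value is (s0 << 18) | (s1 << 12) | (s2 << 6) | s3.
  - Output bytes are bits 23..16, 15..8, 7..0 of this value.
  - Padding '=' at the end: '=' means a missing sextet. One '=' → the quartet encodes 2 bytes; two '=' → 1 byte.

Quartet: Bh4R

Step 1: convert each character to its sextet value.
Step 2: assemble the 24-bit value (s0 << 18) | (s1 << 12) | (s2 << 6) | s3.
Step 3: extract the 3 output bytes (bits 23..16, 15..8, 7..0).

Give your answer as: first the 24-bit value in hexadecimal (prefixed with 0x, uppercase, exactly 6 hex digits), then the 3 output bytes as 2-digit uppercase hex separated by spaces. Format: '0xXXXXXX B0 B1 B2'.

Sextets: B=1, h=33, 4=56, R=17
24-bit: (1<<18) | (33<<12) | (56<<6) | 17
      = 0x040000 | 0x021000 | 0x000E00 | 0x000011
      = 0x061E11
Bytes: (v>>16)&0xFF=06, (v>>8)&0xFF=1E, v&0xFF=11

Answer: 0x061E11 06 1E 11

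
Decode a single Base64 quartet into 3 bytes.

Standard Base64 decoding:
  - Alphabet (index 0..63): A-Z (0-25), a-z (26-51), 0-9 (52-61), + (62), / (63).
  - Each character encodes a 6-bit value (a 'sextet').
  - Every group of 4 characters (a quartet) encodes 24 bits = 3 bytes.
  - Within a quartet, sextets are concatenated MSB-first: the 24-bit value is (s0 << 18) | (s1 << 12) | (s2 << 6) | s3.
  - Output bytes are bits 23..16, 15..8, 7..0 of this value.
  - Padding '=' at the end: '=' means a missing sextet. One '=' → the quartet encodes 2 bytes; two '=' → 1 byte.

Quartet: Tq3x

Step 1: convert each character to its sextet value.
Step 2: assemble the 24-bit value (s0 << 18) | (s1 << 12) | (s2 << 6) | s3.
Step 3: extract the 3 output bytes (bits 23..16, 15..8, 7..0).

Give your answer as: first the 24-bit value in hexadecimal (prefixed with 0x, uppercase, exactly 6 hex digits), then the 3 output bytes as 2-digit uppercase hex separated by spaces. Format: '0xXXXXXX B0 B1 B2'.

Sextets: T=19, q=42, 3=55, x=49
24-bit: (19<<18) | (42<<12) | (55<<6) | 49
      = 0x4C0000 | 0x02A000 | 0x000DC0 | 0x000031
      = 0x4EADF1
Bytes: (v>>16)&0xFF=4E, (v>>8)&0xFF=AD, v&0xFF=F1

Answer: 0x4EADF1 4E AD F1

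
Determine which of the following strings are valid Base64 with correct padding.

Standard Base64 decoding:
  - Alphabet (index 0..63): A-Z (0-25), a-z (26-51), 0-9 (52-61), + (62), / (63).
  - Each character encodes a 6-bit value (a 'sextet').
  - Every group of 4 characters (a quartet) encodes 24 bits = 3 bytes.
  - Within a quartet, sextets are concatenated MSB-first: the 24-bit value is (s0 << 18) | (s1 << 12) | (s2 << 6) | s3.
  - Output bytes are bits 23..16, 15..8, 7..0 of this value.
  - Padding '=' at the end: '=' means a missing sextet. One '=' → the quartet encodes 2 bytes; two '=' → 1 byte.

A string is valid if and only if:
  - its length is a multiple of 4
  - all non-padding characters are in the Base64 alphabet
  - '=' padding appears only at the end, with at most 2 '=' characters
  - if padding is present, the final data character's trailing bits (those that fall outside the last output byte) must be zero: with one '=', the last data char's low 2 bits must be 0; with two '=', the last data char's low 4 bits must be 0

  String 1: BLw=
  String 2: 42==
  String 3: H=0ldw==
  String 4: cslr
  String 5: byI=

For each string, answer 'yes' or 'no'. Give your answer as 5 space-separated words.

Answer: yes no no yes yes

Derivation:
String 1: 'BLw=' → valid
String 2: '42==' → invalid (bad trailing bits)
String 3: 'H=0ldw==' → invalid (bad char(s): ['=']; '=' in middle)
String 4: 'cslr' → valid
String 5: 'byI=' → valid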